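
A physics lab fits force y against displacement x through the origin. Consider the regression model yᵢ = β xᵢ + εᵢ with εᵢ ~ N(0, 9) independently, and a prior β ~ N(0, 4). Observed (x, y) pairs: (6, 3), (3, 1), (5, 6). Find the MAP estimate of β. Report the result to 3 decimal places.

β̂_MAP = 0.706

log p(β | y) = −Σ(yᵢ − βxᵢ)²/(2·9) − β²/(2·4) + const.
Setting the derivative to zero: Σxᵢ(yᵢ − βxᵢ)/9 − β/4 = 0, so β = Σxᵢyᵢ / (Σxᵢ² + σ²/τ²).
Σxᵢyᵢ = 6·3 + 3·1 + 5·6 = 51; Σxᵢ² = 70; σ²/τ² = 2.25.
β̂_MAP = 51 / (70 + 2.25) = 51/72.25 ≈ 0.706.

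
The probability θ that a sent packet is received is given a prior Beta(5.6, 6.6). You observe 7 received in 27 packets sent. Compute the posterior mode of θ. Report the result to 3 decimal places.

Prior: Beta(5.6, 6.6).
Data: 7 successes in 27 trials. The binomial likelihood contributes θ^7(1−θ)^20, so the posterior is Beta(5.6+7, 6.6+20) = Beta(12.6, 26.6).
For Beta(a, b) with a, b > 1 the mode is (a−1)/(a+b−2) = 11.6/37.2 ≈ 0.312.

θ̂_MAP = 0.312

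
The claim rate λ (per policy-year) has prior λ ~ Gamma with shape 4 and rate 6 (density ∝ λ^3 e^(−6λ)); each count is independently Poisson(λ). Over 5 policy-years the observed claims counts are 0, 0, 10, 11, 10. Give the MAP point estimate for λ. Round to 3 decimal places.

Σxᵢ = 0+0+10+11+10 = 31, with n = 5.
Posterior ∝ λ^3e^(−6λ) · λ^31e^(−5λ) = λ^34e^(−11λ), i.e. Gamma(shape=35, rate=11).
The mode of a Gamma(a, b) with a ≥ 1 (shape–rate) is (a−1)/b = 34/11 ≈ 3.091.

λ̂_MAP = 3.091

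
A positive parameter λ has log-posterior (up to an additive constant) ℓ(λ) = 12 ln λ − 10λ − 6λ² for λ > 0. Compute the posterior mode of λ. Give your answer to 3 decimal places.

λ̂_MAP = 0.667

ℓ'(λ) = 12/λ − 10 − 12λ. Setting this to zero and multiplying by λ: 12λ² + 10λ − 12 = 0.
λ = (−10 + √(10² + 4·12·12)) / (2·12) = (−10 + √676) / 24 = (−10 + 26)/24 = 2/3.
ℓ''(λ) = −12/λ² − 12 < 0, confirming a maximum.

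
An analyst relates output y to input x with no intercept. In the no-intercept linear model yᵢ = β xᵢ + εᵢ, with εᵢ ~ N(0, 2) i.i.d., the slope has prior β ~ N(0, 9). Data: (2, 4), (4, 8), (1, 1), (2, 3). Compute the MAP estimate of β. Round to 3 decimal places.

log p(β | y) = −Σ(yᵢ − βxᵢ)²/(2·2) − β²/(2·9) + const.
Setting the derivative to zero: Σxᵢ(yᵢ − βxᵢ)/2 − β/9 = 0, so β = Σxᵢyᵢ / (Σxᵢ² + σ²/τ²).
Σxᵢyᵢ = 2·4 + 4·8 + 1·1 + 2·3 = 47; Σxᵢ² = 25; σ²/τ² = 2/9.
β̂_MAP = 47 / (25 + 2/9) = 47/(227/9) = 423/227 ≈ 1.863.

β̂_MAP = 1.863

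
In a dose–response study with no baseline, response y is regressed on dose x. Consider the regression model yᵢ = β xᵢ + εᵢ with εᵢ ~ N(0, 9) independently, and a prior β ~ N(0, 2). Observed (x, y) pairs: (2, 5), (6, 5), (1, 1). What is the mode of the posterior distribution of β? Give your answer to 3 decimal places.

β̂_MAP = 0.901

log p(β | y) = −Σ(yᵢ − βxᵢ)²/(2·9) − β²/(2·2) + const.
Setting the derivative to zero: Σxᵢ(yᵢ − βxᵢ)/9 − β/2 = 0, so β = Σxᵢyᵢ / (Σxᵢ² + σ²/τ²).
Σxᵢyᵢ = 2·5 + 6·5 + 1·1 = 41; Σxᵢ² = 41; σ²/τ² = 4.5.
β̂_MAP = 41 / (41 + 4.5) = 41/45.5 ≈ 0.901.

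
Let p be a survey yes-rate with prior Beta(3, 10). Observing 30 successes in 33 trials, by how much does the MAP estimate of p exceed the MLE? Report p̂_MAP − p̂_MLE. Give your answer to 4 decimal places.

MAP − MLE = -0.1818

Posterior is Beta(33, 13); MAP = (33−1)/(46−2) = 32/44 ≈ 0.72727.
MLE ignores the prior: p̂_MLE = k/n = 30/33 ≈ 0.90909.
Difference = 32/44 − 30/33 = -2/11 ≈ -0.1818.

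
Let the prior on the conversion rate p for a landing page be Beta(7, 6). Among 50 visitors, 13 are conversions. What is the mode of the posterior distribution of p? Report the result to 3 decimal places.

Prior: Beta(7, 6).
Data: 13 successes in 50 trials. The binomial likelihood contributes p^13(1−p)^37, so the posterior is Beta(7+13, 6+37) = Beta(20, 43).
For Beta(a, b) with a, b > 1 the mode is (a−1)/(a+b−2) = 19/61 ≈ 0.311.

p̂_MAP = 0.311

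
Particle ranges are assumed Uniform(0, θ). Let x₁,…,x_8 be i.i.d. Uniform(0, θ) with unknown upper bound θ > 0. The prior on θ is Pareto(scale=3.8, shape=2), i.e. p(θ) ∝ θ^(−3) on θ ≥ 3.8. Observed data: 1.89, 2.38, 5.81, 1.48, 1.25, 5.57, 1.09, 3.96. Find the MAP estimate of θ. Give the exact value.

The Uniform(0, θ) likelihood is θ^(−n) for θ ≥ max(xᵢ), zero otherwise. Here max(xᵢ) = 5.81.
Posterior ∝ θ^(−3) · θ^(−8) = θ^(−11) on θ ≥ max(3.8, 5.81) = 5.81.
This density is strictly decreasing in θ, so the posterior mode lies at the lower boundary of the support.

θ̂_MAP = 5.81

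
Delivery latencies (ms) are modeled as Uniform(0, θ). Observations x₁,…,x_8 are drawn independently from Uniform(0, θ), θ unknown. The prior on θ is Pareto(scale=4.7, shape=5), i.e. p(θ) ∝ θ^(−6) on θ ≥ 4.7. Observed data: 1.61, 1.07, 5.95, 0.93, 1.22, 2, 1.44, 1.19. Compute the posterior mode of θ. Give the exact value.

The Uniform(0, θ) likelihood is θ^(−n) for θ ≥ max(xᵢ), zero otherwise. Here max(xᵢ) = 5.95.
Posterior ∝ θ^(−6) · θ^(−8) = θ^(−14) on θ ≥ max(4.7, 5.95) = 5.95.
This density is strictly decreasing in θ, so the posterior mode lies at the lower boundary of the support.

θ̂_MAP = 5.95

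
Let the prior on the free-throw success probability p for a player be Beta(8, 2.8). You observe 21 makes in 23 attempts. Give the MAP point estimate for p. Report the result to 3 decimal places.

Prior: Beta(8, 2.8).
Data: 21 successes in 23 trials. The binomial likelihood contributes p^21(1−p)^2, so the posterior is Beta(8+21, 2.8+2) = Beta(29, 4.8).
For Beta(a, b) with a, b > 1 the mode is (a−1)/(a+b−2) = 28/31.8 ≈ 0.881.

p̂_MAP = 0.881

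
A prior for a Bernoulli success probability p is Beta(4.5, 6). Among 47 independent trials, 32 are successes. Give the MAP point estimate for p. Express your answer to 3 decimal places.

p̂_MAP = 0.640

Prior: Beta(4.5, 6).
Data: 32 successes in 47 trials. The binomial likelihood contributes p^32(1−p)^15, so the posterior is Beta(4.5+32, 6+15) = Beta(36.5, 21).
For Beta(a, b) with a, b > 1 the mode is (a−1)/(a+b−2) = 35.5/55.5 ≈ 0.640.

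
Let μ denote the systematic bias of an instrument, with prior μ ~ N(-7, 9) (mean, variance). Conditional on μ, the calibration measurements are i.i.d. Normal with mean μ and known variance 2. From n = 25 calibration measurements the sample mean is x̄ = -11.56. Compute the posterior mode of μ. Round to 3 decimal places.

n = 25, x̄ = -11.56.
For a Normal prior and Normal likelihood with known variance, the posterior is Normal; its mode equals its mean, the precision-weighted average.
Prior precision 1/σ₀² = 1/9; data precision n/σ² = 25/2 = 12.5.
μ̂ = ((1/9)·(-7) + 12.5·(-11.56)) / (1/9 + 12.5) = (-2615/18)/(227/18) = -2615/227 ≈ -11.520.

μ̂_MAP = -11.520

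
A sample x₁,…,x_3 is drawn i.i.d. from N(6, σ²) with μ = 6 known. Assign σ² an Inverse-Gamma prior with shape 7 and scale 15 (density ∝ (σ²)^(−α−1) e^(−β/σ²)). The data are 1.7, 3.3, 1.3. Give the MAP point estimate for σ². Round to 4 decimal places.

Sum of squared deviations about the known mean: SS = (1.7−6)² + (3.3−6)² + (1.3−6)² = 47.87.
The Normal likelihood contributes (σ²)^(−n/2) exp(−SS/(2σ²)), so the posterior is Inverse-Gamma(α + n/2, β + SS/2) = Inverse-Gamma(8.5, 38.935).
The mode of Inverse-Gamma(a, b) is b/(a+1) = 38.935/9.5 ≈ 4.0984.

σ̂²_MAP = 4.0984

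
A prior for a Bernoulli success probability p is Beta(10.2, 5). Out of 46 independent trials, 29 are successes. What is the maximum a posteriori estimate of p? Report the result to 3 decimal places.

Prior: Beta(10.2, 5).
Data: 29 successes in 46 trials. The binomial likelihood contributes p^29(1−p)^17, so the posterior is Beta(10.2+29, 5+17) = Beta(39.2, 22).
For Beta(a, b) with a, b > 1 the mode is (a−1)/(a+b−2) = 38.2/59.2 ≈ 0.645.

p̂_MAP = 0.645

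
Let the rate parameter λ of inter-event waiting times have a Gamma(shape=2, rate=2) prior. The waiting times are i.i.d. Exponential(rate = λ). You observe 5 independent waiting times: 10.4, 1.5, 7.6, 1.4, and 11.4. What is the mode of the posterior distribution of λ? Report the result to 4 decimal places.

λ̂_MAP = 0.1749

The Exponential(rate=λ) likelihood is ∝ λ^n e^(−λΣtᵢ). Here n = 5 and Σtᵢ = 10.4 + 1.5 + 7.6 + 1.4 + 11.4 = 32.3.
Posterior ∝ λe^(−2λ) · λ^5e^(−32.3λ) = λ^6e^(−34.3λ), i.e. Gamma(7, 34.3).
Mode = (a−1)/b = 6/34.3 ≈ 0.1749.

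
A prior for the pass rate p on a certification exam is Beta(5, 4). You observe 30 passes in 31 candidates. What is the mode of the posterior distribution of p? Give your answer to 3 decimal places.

Prior: Beta(5, 4).
Data: 30 successes in 31 trials. The binomial likelihood contributes p^30(1−p)^1, so the posterior is Beta(5+30, 4+1) = Beta(35, 5).
For Beta(a, b) with a, b > 1 the mode is (a−1)/(a+b−2) = 34/38 ≈ 0.895.

p̂_MAP = 0.895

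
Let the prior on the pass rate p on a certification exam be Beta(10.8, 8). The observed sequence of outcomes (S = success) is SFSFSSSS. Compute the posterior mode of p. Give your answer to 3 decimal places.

Prior: Beta(10.8, 8).
Data: 6 successes in 8 trials (from the sequence). The binomial likelihood contributes p^6(1−p)^2, so the posterior is Beta(10.8+6, 8+2) = Beta(16.8, 10).
For Beta(a, b) with a, b > 1 the mode is (a−1)/(a+b−2) = 15.8/24.8 ≈ 0.637.

p̂_MAP = 0.637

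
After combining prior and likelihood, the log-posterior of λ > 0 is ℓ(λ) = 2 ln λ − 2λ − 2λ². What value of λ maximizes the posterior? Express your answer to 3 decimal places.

λ̂_MAP = 0.500

ℓ'(λ) = 2/λ − 2 − 4λ. Setting this to zero and multiplying by λ: 4λ² + 2λ − 2 = 0.
λ = (−2 + √(2² + 4·4·2)) / (2·4) = (−2 + √36) / 8 = (−2 + 6)/8 = 1/2.
ℓ''(λ) = −2/λ² − 4 < 0, confirming a maximum.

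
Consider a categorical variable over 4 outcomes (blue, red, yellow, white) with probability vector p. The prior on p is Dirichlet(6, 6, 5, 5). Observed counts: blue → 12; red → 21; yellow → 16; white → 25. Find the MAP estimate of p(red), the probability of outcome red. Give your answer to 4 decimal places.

MAP estimate of p(red) = 0.2826

The posterior is Dirichlet(αᵢ + nᵢ) = Dirichlet(18, 27, 21, 30).
For a Dirichlet(a₁,…,a_K) with all aᵢ > 1, the mode has j-th component (aⱼ − 1)/(Σaᵢ − K).
Here Σaᵢ = 96 and K = 4, so p(red) = (27 − 1)/(96 − 4) = 26/92 ≈ 0.2826.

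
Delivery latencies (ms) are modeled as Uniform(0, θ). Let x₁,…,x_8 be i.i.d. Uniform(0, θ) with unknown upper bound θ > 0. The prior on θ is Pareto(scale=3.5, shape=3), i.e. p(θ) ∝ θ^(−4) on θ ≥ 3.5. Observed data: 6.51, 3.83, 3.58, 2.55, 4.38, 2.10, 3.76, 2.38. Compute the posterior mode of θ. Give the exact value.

θ̂_MAP = 6.51

The Uniform(0, θ) likelihood is θ^(−n) for θ ≥ max(xᵢ), zero otherwise. Here max(xᵢ) = 6.51.
Posterior ∝ θ^(−4) · θ^(−8) = θ^(−12) on θ ≥ max(3.5, 6.51) = 6.51.
This density is strictly decreasing in θ, so the posterior mode lies at the lower boundary of the support.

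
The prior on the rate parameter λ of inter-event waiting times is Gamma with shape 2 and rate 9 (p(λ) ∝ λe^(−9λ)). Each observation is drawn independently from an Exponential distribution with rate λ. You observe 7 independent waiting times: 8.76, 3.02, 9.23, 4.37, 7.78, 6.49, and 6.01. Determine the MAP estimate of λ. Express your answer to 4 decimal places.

λ̂_MAP = 0.1464

The Exponential(rate=λ) likelihood is ∝ λ^n e^(−λΣtᵢ). Here n = 7 and Σtᵢ = 8.76 + 3.02 + 9.23 + 4.37 + 7.78 + 6.49 + 6.01 = 45.66.
Posterior ∝ λe^(−9λ) · λ^7e^(−45.66λ) = λ^8e^(−54.66λ), i.e. Gamma(9, 54.66).
Mode = (a−1)/b = 8/54.66 ≈ 0.1464.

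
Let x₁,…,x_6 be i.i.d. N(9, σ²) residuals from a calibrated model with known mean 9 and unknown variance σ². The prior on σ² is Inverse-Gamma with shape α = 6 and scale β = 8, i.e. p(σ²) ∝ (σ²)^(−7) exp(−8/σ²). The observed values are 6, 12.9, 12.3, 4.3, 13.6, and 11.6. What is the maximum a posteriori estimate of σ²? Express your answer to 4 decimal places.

Sum of squared deviations about the known mean: SS = (6−9)² + (12.9−9)² + (12.3−9)² + (4.3−9)² + (13.6−9)² + (11.6−9)² = 85.11.
The Normal likelihood contributes (σ²)^(−n/2) exp(−SS/(2σ²)), so the posterior is Inverse-Gamma(α + n/2, β + SS/2) = Inverse-Gamma(9, 50.555).
The mode of Inverse-Gamma(a, b) is b/(a+1) = 50.555/10 ≈ 5.0555.

σ̂²_MAP = 5.0555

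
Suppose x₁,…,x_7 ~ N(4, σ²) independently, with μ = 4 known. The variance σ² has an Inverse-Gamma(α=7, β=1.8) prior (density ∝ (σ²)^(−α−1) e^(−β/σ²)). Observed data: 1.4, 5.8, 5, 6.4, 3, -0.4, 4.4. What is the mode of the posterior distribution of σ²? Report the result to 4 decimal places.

σ̂²_MAP = 1.7774

Sum of squared deviations about the known mean: SS = (1.4−4)² + (5.8−4)² + (5−4)² + (6.4−4)² + (3−4)² + (-0.4−4)² + (4.4−4)² = 37.28.
The Normal likelihood contributes (σ²)^(−n/2) exp(−SS/(2σ²)), so the posterior is Inverse-Gamma(α + n/2, β + SS/2) = Inverse-Gamma(10.5, 20.44).
The mode of Inverse-Gamma(a, b) is b/(a+1) = 20.44/11.5 ≈ 1.7774.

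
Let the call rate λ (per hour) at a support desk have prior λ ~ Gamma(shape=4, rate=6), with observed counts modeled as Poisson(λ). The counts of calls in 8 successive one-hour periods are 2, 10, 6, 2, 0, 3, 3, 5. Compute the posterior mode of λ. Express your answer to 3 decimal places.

λ̂_MAP = 2.429

Σxᵢ = 2+10+6+2+0+3+3+5 = 31, with n = 8.
Posterior ∝ λ^3e^(−6λ) · λ^31e^(−8λ) = λ^34e^(−14λ), i.e. Gamma(shape=35, rate=14).
The mode of a Gamma(a, b) with a ≥ 1 (shape–rate) is (a−1)/b = 34/14 ≈ 2.429.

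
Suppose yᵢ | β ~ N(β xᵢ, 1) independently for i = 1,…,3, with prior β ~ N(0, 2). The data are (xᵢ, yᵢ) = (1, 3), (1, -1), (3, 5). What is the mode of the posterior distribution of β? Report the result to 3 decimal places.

β̂_MAP = 1.478

log p(β | y) = −Σ(yᵢ − βxᵢ)²/(2·1) − β²/(2·2) + const.
Setting the derivative to zero: Σxᵢ(yᵢ − βxᵢ)/1 − β/2 = 0, so β = Σxᵢyᵢ / (Σxᵢ² + σ²/τ²).
Σxᵢyᵢ = 1·3 + 1·(-1) + 3·5 = 17; Σxᵢ² = 11; σ²/τ² = 0.5.
β̂_MAP = 17 / (11 + 0.5) = 17/11.5 ≈ 1.478.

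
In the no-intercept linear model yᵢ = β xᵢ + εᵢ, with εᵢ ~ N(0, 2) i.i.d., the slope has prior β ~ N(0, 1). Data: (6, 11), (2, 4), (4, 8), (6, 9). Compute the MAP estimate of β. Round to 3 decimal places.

log p(β | y) = −Σ(yᵢ − βxᵢ)²/(2·2) − β²/(2·1) + const.
Setting the derivative to zero: Σxᵢ(yᵢ − βxᵢ)/2 − β/1 = 0, so β = Σxᵢyᵢ / (Σxᵢ² + σ²/τ²).
Σxᵢyᵢ = 6·11 + 2·4 + 4·8 + 6·9 = 160; Σxᵢ² = 92; σ²/τ² = 2.
β̂_MAP = 160 / (92 + 2) = 160/94 ≈ 1.702.

β̂_MAP = 1.702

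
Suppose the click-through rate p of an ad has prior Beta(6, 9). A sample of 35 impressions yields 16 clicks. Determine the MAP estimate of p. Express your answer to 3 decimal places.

p̂_MAP = 0.438

Prior: Beta(6, 9).
Data: 16 successes in 35 trials. The binomial likelihood contributes p^16(1−p)^19, so the posterior is Beta(6+16, 9+19) = Beta(22, 28).
For Beta(a, b) with a, b > 1 the mode is (a−1)/(a+b−2) = 21/48 ≈ 0.438.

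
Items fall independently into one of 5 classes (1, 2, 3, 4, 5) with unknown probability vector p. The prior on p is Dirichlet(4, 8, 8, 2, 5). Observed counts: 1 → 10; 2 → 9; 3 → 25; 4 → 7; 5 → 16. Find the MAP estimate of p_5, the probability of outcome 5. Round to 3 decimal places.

The posterior is Dirichlet(αᵢ + nᵢ) = Dirichlet(14, 17, 33, 9, 21).
For a Dirichlet(a₁,…,a_K) with all aᵢ > 1, the mode has j-th component (aⱼ − 1)/(Σaᵢ − K).
Here Σaᵢ = 94 and K = 5, so p_5 = (21 − 1)/(94 − 5) = 20/89 ≈ 0.225.

MAP estimate: 0.225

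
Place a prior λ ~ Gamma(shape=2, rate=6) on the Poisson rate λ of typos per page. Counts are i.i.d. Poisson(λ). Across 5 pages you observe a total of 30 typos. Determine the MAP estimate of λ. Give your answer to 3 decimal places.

Σxᵢ = 30, n = 5.
Posterior ∝ λe^(−6λ) · λ^30e^(−5λ) = λ^31e^(−11λ), i.e. Gamma(shape=32, rate=11).
The mode of a Gamma(a, b) with a ≥ 1 (shape–rate) is (a−1)/b = 31/11 ≈ 2.818.

λ̂_MAP = 2.818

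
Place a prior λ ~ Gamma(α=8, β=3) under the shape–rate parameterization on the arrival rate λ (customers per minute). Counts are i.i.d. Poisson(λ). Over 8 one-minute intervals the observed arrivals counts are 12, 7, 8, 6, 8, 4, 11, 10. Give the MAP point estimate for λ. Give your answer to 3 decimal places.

Σxᵢ = 12+7+8+6+8+4+11+10 = 66, with n = 8.
Posterior ∝ λ^7e^(−3λ) · λ^66e^(−8λ) = λ^73e^(−11λ), i.e. Gamma(shape=74, rate=11).
The mode of a Gamma(a, b) with a ≥ 1 (shape–rate) is (a−1)/b = 73/11 ≈ 6.636.

λ̂_MAP = 6.636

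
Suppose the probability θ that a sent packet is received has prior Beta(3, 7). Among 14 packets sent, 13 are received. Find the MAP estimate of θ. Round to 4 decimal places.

θ̂_MAP = 0.6818

Prior: Beta(3, 7).
Data: 13 successes in 14 trials. The binomial likelihood contributes θ^13(1−θ)^1, so the posterior is Beta(3+13, 7+1) = Beta(16, 8).
For Beta(a, b) with a, b > 1 the mode is (a−1)/(a+b−2) = 15/22 ≈ 0.6818.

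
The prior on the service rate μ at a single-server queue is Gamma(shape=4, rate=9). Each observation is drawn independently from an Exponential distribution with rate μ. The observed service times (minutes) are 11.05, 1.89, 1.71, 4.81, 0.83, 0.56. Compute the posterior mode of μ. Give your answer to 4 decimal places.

μ̂_MAP = 0.3015

The Exponential(rate=μ) likelihood is ∝ μ^n e^(−μΣtᵢ). Here n = 6 and Σtᵢ = 11.05 + 1.89 + 1.71 + 4.81 + 0.83 + 0.56 = 20.85.
Posterior ∝ μ^3e^(−9μ) · μ^6e^(−20.85μ) = μ^9e^(−29.85μ), i.e. Gamma(10, 29.85).
Mode = (a−1)/b = 9/29.85 ≈ 0.3015.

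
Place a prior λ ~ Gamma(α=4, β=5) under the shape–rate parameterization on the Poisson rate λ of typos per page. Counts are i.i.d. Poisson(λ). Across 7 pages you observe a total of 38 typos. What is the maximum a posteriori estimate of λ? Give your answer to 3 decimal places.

Σxᵢ = 38, n = 7.
Posterior ∝ λ^3e^(−5λ) · λ^38e^(−7λ) = λ^41e^(−12λ), i.e. Gamma(shape=42, rate=12).
The mode of a Gamma(a, b) with a ≥ 1 (shape–rate) is (a−1)/b = 41/12 ≈ 3.417.

λ̂_MAP = 3.417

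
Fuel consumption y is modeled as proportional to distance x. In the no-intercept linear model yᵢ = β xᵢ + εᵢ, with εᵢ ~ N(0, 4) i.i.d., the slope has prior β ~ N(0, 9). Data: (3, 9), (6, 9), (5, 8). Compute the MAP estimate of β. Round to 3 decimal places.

β̂_MAP = 1.718

log p(β | y) = −Σ(yᵢ − βxᵢ)²/(2·4) − β²/(2·9) + const.
Setting the derivative to zero: Σxᵢ(yᵢ − βxᵢ)/4 − β/9 = 0, so β = Σxᵢyᵢ / (Σxᵢ² + σ²/τ²).
Σxᵢyᵢ = 3·9 + 6·9 + 5·8 = 121; Σxᵢ² = 70; σ²/τ² = 4/9.
β̂_MAP = 121 / (70 + 4/9) = 121/(634/9) = 1089/634 ≈ 1.718.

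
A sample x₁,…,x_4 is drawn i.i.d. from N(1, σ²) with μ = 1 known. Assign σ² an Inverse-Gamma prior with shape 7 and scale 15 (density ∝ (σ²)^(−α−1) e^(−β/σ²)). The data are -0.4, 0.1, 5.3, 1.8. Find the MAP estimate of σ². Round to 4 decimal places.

σ̂²_MAP = 2.5950

Sum of squared deviations about the known mean: SS = (-0.4−1)² + (0.1−1)² + (5.3−1)² + (1.8−1)² = 21.9.
The Normal likelihood contributes (σ²)^(−n/2) exp(−SS/(2σ²)), so the posterior is Inverse-Gamma(α + n/2, β + SS/2) = Inverse-Gamma(9, 25.95).
The mode of Inverse-Gamma(a, b) is b/(a+1) = 25.95/10 ≈ 2.5950.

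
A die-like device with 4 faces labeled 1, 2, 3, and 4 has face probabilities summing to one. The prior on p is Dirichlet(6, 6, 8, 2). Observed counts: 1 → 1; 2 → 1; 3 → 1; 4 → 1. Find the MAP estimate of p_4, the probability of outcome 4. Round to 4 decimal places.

The posterior is Dirichlet(αᵢ + nᵢ) = Dirichlet(7, 7, 9, 3).
For a Dirichlet(a₁,…,a_K) with all aᵢ > 1, the mode has j-th component (aⱼ − 1)/(Σaᵢ − K).
Here Σaᵢ = 26 and K = 4, so p_4 = (3 − 1)/(26 − 4) = 2/22 ≈ 0.0909.

MAP estimate: 0.0909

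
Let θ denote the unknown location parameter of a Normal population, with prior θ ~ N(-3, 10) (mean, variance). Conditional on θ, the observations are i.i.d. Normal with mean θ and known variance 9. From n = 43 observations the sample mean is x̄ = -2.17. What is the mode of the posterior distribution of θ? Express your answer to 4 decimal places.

n = 43, x̄ = -2.17.
For a Normal prior and Normal likelihood with known variance, the posterior is Normal; its mode equals its mean, the precision-weighted average.
Prior precision 1/σ₀² = 1/10 = 0.1; data precision n/σ² = 43/9.
θ̂ = (0.1·(-3) + (43/9)·(-2.17)) / (0.1 + 43/9) = (-9601/900)/(439/90) = -9601/4390 ≈ -2.1870.

θ̂_MAP = -2.1870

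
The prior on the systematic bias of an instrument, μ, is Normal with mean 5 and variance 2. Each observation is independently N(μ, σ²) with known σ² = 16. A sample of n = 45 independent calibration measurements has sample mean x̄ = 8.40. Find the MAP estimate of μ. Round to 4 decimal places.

μ̂_MAP = 7.8868

n = 45, x̄ = 8.40.
For a Normal prior and Normal likelihood with known variance, the posterior is Normal; its mode equals its mean, the precision-weighted average.
Prior precision 1/σ₀² = 1/2 = 0.5; data precision n/σ² = 45/16 = 2.8125.
μ̂ = (0.5·5 + 2.8125·8.4) / (0.5 + 2.8125) = 26.125/3.3125 = 418/53 ≈ 7.8868.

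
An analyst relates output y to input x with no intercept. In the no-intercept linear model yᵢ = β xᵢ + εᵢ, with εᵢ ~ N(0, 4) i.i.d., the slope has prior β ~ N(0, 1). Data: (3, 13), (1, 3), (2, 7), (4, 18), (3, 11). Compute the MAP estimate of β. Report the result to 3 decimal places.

log p(β | y) = −Σ(yᵢ − βxᵢ)²/(2·4) − β²/(2·1) + const.
Setting the derivative to zero: Σxᵢ(yᵢ − βxᵢ)/4 − β/1 = 0, so β = Σxᵢyᵢ / (Σxᵢ² + σ²/τ²).
Σxᵢyᵢ = 3·13 + 1·3 + 2·7 + 4·18 + 3·11 = 161; Σxᵢ² = 39; σ²/τ² = 4.
β̂_MAP = 161 / (39 + 4) = 161/43 ≈ 3.744.

β̂_MAP = 3.744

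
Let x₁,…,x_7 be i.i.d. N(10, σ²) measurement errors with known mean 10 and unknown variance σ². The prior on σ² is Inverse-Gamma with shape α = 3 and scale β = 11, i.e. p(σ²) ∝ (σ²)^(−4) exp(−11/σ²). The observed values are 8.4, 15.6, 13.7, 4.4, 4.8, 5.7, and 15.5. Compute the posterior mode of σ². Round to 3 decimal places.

Sum of squared deviations about the known mean: SS = (8.4−10)² + (15.6−10)² + (13.7−10)² + (4.4−10)² + (4.8−10)² + (5.7−10)² + (15.5−10)² = 154.75.
The Normal likelihood contributes (σ²)^(−n/2) exp(−SS/(2σ²)), so the posterior is Inverse-Gamma(α + n/2, β + SS/2) = Inverse-Gamma(6.5, 88.375).
The mode of Inverse-Gamma(a, b) is b/(a+1) = 88.375/7.5 ≈ 11.783.

σ̂²_MAP = 11.783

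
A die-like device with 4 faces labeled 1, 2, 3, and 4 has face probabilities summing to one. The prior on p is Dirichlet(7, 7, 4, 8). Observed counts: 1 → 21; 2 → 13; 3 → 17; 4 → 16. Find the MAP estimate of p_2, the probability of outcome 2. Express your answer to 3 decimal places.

The posterior is Dirichlet(αᵢ + nᵢ) = Dirichlet(28, 20, 21, 24).
For a Dirichlet(a₁,…,a_K) with all aᵢ > 1, the mode has j-th component (aⱼ − 1)/(Σaᵢ − K).
Here Σaᵢ = 93 and K = 4, so p_2 = (20 − 1)/(93 − 4) = 19/89 ≈ 0.213.

MAP estimate: 0.213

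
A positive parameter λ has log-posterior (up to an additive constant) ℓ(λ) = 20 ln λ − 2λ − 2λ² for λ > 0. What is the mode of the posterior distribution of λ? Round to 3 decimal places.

ℓ'(λ) = 20/λ − 2 − 4λ. Setting this to zero and multiplying by λ: 4λ² + 2λ − 20 = 0.
λ = (−2 + √(2² + 4·4·20)) / (2·4) = (−2 + √324) / 8 = (−2 + 18)/8 = 2.
ℓ''(λ) = −20/λ² − 4 < 0, confirming a maximum.

λ̂_MAP = 2.000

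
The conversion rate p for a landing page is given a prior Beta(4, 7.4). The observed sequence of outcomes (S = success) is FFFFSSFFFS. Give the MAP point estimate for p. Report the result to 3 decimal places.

p̂_MAP = 0.309

Prior: Beta(4, 7.4).
Data: 3 successes in 10 trials (from the sequence). The binomial likelihood contributes p^3(1−p)^7, so the posterior is Beta(4+3, 7.4+7) = Beta(7, 14.4).
For Beta(a, b) with a, b > 1 the mode is (a−1)/(a+b−2) = 6/19.4 ≈ 0.309.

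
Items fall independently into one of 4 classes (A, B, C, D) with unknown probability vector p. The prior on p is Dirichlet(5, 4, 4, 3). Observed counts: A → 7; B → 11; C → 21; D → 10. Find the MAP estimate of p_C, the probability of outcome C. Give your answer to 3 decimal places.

The posterior is Dirichlet(αᵢ + nᵢ) = Dirichlet(12, 15, 25, 13).
For a Dirichlet(a₁,…,a_K) with all aᵢ > 1, the mode has j-th component (aⱼ − 1)/(Σaᵢ − K).
Here Σaᵢ = 65 and K = 4, so p_C = (25 − 1)/(65 − 4) = 24/61 ≈ 0.393.

MAP estimate of p_C = 0.393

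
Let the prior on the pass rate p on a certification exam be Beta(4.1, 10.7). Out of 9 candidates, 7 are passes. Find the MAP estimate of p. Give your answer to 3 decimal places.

p̂_MAP = 0.463

Prior: Beta(4.1, 10.7).
Data: 7 successes in 9 trials. The binomial likelihood contributes p^7(1−p)^2, so the posterior is Beta(4.1+7, 10.7+2) = Beta(11.1, 12.7).
For Beta(a, b) with a, b > 1 the mode is (a−1)/(a+b−2) = 10.1/21.8 ≈ 0.463.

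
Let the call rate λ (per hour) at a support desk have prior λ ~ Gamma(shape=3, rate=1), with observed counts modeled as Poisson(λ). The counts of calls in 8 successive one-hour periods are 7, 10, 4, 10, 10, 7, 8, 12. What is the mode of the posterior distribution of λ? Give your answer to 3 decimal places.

λ̂_MAP = 7.778

Σxᵢ = 7+10+4+10+10+7+8+12 = 68, with n = 8.
Posterior ∝ λ^2e^(−1λ) · λ^68e^(−8λ) = λ^70e^(−9λ), i.e. Gamma(shape=71, rate=9).
The mode of a Gamma(a, b) with a ≥ 1 (shape–rate) is (a−1)/b = 70/9 ≈ 7.778.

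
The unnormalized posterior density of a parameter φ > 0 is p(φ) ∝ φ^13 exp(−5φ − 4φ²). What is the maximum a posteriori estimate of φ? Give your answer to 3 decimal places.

ℓ'(φ) = 13/φ − 5 − 8φ. Setting this to zero and multiplying by φ: 8φ² + 5φ − 13 = 0.
φ = (−5 + √(5² + 4·8·13)) / (2·8) = (−5 + √441) / 16 = (−5 + 21)/16 = 1.
ℓ''(φ) = −13/φ² − 8 < 0, confirming a maximum.

φ̂_MAP = 1.000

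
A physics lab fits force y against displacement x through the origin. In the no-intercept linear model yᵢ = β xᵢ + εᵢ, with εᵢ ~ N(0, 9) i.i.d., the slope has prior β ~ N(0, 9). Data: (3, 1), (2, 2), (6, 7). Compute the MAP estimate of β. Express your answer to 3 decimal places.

log p(β | y) = −Σ(yᵢ − βxᵢ)²/(2·9) − β²/(2·9) + const.
Setting the derivative to zero: Σxᵢ(yᵢ − βxᵢ)/9 − β/9 = 0, so β = Σxᵢyᵢ / (Σxᵢ² + σ²/τ²).
Σxᵢyᵢ = 3·1 + 2·2 + 6·7 = 49; Σxᵢ² = 49; σ²/τ² = 1.
β̂_MAP = 49 / (49 + 1) = 49/50 ≈ 0.980.

β̂_MAP = 0.980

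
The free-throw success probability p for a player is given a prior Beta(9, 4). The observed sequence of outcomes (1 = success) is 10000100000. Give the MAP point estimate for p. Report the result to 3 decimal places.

p̂_MAP = 0.455

Prior: Beta(9, 4).
Data: 2 successes in 11 trials (from the sequence). The binomial likelihood contributes p^2(1−p)^9, so the posterior is Beta(9+2, 4+9) = Beta(11, 13).
For Beta(a, b) with a, b > 1 the mode is (a−1)/(a+b−2) = 10/22 ≈ 0.455.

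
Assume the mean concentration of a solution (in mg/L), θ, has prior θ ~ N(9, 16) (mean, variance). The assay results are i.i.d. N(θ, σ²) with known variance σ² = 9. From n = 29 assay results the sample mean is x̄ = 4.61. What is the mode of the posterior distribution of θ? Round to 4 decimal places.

θ̂_MAP = 4.6935

n = 29, x̄ = 4.61.
For a Normal prior and Normal likelihood with known variance, the posterior is Normal; its mode equals its mean, the precision-weighted average.
Prior precision 1/σ₀² = 1/16 = 0.0625; data precision n/σ² = 29/9.
θ̂ = (0.0625·9 + (29/9)·4.61) / (0.0625 + 29/9) = (55501/3600)/(473/144) = 55501/11825 ≈ 4.6935.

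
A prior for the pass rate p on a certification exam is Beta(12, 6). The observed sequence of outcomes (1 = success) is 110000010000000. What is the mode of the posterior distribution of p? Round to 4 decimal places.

p̂_MAP = 0.4516

Prior: Beta(12, 6).
Data: 3 successes in 15 trials (from the sequence). The binomial likelihood contributes p^3(1−p)^12, so the posterior is Beta(12+3, 6+12) = Beta(15, 18).
For Beta(a, b) with a, b > 1 the mode is (a−1)/(a+b−2) = 14/31 ≈ 0.4516.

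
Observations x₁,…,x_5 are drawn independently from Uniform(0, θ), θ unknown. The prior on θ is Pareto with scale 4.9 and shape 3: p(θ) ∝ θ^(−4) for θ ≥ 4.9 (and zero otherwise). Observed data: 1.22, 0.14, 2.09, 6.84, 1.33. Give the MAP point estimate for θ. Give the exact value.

The Uniform(0, θ) likelihood is θ^(−n) for θ ≥ max(xᵢ), zero otherwise. Here max(xᵢ) = 6.84.
Posterior ∝ θ^(−4) · θ^(−5) = θ^(−9) on θ ≥ max(4.9, 6.84) = 6.84.
This density is strictly decreasing in θ, so the posterior mode lies at the lower boundary of the support.

θ̂_MAP = 6.84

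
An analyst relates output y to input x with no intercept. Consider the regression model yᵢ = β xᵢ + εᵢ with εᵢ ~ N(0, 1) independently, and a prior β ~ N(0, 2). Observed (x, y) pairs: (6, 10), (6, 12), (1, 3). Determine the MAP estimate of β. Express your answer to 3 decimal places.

β̂_MAP = 1.837

log p(β | y) = −Σ(yᵢ − βxᵢ)²/(2·1) − β²/(2·2) + const.
Setting the derivative to zero: Σxᵢ(yᵢ − βxᵢ)/1 − β/2 = 0, so β = Σxᵢyᵢ / (Σxᵢ² + σ²/τ²).
Σxᵢyᵢ = 6·10 + 6·12 + 1·3 = 135; Σxᵢ² = 73; σ²/τ² = 0.5.
β̂_MAP = 135 / (73 + 0.5) = 135/73.5 ≈ 1.837.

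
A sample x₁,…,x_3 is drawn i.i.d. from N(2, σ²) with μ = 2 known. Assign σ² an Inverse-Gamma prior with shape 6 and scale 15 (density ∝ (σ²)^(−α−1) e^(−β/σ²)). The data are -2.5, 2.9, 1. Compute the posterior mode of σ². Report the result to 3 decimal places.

Sum of squared deviations about the known mean: SS = (-2.5−2)² + (2.9−2)² + (1−2)² = 22.06.
The Normal likelihood contributes (σ²)^(−n/2) exp(−SS/(2σ²)), so the posterior is Inverse-Gamma(α + n/2, β + SS/2) = Inverse-Gamma(7.5, 26.03).
The mode of Inverse-Gamma(a, b) is b/(a+1) = 26.03/8.5 ≈ 3.062.

σ̂²_MAP = 3.062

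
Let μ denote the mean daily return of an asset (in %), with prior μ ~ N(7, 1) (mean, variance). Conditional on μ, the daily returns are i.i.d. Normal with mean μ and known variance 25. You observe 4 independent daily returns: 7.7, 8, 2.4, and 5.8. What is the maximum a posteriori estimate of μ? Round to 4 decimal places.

n = 4; x̄ = (7.7 + 8 + 2.4 + 5.8)/4 = 23.9/4 = 5.975.
For a Normal prior and Normal likelihood with known variance, the posterior is Normal; its mode equals its mean, the precision-weighted average.
Prior precision 1/σ₀² = 1/1 = 1; data precision n/σ² = 4/25 = 0.16.
μ̂ = (1·7 + 0.16·5.975) / (1 + 0.16) = 7.956/1.16 = 1989/290 ≈ 6.8586.

μ̂_MAP = 6.8586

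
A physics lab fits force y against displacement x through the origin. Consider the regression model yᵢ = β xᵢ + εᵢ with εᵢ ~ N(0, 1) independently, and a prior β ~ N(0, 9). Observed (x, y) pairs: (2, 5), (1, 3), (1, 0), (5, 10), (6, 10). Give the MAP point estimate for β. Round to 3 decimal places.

β̂_MAP = 1.833

log p(β | y) = −Σ(yᵢ − βxᵢ)²/(2·1) − β²/(2·9) + const.
Setting the derivative to zero: Σxᵢ(yᵢ − βxᵢ)/1 − β/9 = 0, so β = Σxᵢyᵢ / (Σxᵢ² + σ²/τ²).
Σxᵢyᵢ = 2·5 + 1·3 + 1·0 + 5·10 + 6·10 = 123; Σxᵢ² = 67; σ²/τ² = 1/9.
β̂_MAP = 123 / (67 + 1/9) = 123/(604/9) = 1107/604 ≈ 1.833.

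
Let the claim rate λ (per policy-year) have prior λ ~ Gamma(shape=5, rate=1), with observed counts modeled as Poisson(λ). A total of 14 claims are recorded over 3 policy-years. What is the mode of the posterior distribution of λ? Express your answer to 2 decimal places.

λ̂_MAP = 4.50

Σxᵢ = 14, n = 3.
Posterior ∝ λ^4e^(−1λ) · λ^14e^(−3λ) = λ^18e^(−4λ), i.e. Gamma(shape=19, rate=4).
The mode of a Gamma(a, b) with a ≥ 1 (shape–rate) is (a−1)/b = 18/4 ≈ 4.50.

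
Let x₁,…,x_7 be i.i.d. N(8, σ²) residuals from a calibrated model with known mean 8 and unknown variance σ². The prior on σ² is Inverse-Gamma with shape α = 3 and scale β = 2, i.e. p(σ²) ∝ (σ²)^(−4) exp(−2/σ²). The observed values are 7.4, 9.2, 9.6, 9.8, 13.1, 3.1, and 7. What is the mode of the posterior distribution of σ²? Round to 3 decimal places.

σ̂²_MAP = 4.175

Sum of squared deviations about the known mean: SS = (7.4−8)² + (9.2−8)² + (9.6−8)² + (9.8−8)² + (13.1−8)² + (3.1−8)² + (7−8)² = 58.62.
The Normal likelihood contributes (σ²)^(−n/2) exp(−SS/(2σ²)), so the posterior is Inverse-Gamma(α + n/2, β + SS/2) = Inverse-Gamma(6.5, 31.31).
The mode of Inverse-Gamma(a, b) is b/(a+1) = 31.31/7.5 ≈ 4.175.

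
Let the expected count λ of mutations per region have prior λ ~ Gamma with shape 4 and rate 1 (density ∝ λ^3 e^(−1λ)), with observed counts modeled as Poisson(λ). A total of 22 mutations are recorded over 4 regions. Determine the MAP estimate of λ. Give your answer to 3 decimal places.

Σxᵢ = 22, n = 4.
Posterior ∝ λ^3e^(−1λ) · λ^22e^(−4λ) = λ^25e^(−5λ), i.e. Gamma(shape=26, rate=5).
The mode of a Gamma(a, b) with a ≥ 1 (shape–rate) is (a−1)/b = 25/5 ≈ 5.000.

λ̂_MAP = 5.000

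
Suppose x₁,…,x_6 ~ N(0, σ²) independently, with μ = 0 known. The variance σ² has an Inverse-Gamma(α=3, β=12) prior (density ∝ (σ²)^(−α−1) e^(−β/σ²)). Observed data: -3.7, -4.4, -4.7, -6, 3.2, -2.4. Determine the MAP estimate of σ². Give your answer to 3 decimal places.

Sum of squared deviations about the known mean: SS = (-3.7−0)² + (-4.4−0)² + (-4.7−0)² + (-6−0)² + (3.2−0)² + (-2.4−0)² = 107.14.
The Normal likelihood contributes (σ²)^(−n/2) exp(−SS/(2σ²)), so the posterior is Inverse-Gamma(α + n/2, β + SS/2) = Inverse-Gamma(6, 65.57).
The mode of Inverse-Gamma(a, b) is b/(a+1) = 65.57/7 ≈ 9.367.

σ̂²_MAP = 9.367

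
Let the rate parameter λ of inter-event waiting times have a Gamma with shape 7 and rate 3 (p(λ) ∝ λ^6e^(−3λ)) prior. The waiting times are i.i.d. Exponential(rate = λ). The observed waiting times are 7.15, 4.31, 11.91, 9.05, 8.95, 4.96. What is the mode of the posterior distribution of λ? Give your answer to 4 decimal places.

λ̂_MAP = 0.2433

The Exponential(rate=λ) likelihood is ∝ λ^n e^(−λΣtᵢ). Here n = 6 and Σtᵢ = 7.15 + 4.31 + 11.91 + 9.05 + 8.95 + 4.96 = 46.33.
Posterior ∝ λ^6e^(−3λ) · λ^6e^(−46.33λ) = λ^12e^(−49.33λ), i.e. Gamma(13, 49.33).
Mode = (a−1)/b = 12/49.33 ≈ 0.2433.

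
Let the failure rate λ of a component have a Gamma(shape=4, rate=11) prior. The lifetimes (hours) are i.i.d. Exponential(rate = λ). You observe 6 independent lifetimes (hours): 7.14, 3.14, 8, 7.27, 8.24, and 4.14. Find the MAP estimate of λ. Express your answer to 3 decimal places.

λ̂_MAP = 0.184

The Exponential(rate=λ) likelihood is ∝ λ^n e^(−λΣtᵢ). Here n = 6 and Σtᵢ = 7.14 + 3.14 + 8 + 7.27 + 8.24 + 4.14 = 37.93.
Posterior ∝ λ^3e^(−11λ) · λ^6e^(−37.93λ) = λ^9e^(−48.93λ), i.e. Gamma(10, 48.93).
Mode = (a−1)/b = 9/48.93 ≈ 0.184.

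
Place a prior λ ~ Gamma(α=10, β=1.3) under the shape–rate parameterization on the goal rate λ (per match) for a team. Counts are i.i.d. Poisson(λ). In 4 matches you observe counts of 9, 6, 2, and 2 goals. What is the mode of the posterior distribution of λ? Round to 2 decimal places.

λ̂_MAP = 5.28

Σxᵢ = 9+6+2+2 = 19, with n = 4.
Posterior ∝ λ^9e^(−1.3λ) · λ^19e^(−4λ) = λ^28e^(−5.3λ), i.e. Gamma(shape=29, rate=5.3).
The mode of a Gamma(a, b) with a ≥ 1 (shape–rate) is (a−1)/b = 28/5.3 ≈ 5.28.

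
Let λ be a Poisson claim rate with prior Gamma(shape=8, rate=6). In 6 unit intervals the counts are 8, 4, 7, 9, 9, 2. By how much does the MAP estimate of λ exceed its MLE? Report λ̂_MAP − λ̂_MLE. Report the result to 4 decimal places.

MAP − MLE = -2.6667

Σxᵢ = 39. Posterior is Gamma(47, 12); MAP = (47−1)/12 = 46/12 ≈ 3.83333.
MLE = x̄ = 39/6 ≈ 6.50000.
Difference = 46/12 − 39/6 = -8/3 ≈ -2.6667.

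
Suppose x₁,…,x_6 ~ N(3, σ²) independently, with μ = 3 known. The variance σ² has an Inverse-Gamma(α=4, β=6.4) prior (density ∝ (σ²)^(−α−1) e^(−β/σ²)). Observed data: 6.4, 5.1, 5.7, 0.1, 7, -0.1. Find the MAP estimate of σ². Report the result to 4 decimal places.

Sum of squared deviations about the known mean: SS = (6.4−3)² + (5.1−3)² + (5.7−3)² + (0.1−3)² + (7−3)² + (-0.1−3)² = 57.28.
The Normal likelihood contributes (σ²)^(−n/2) exp(−SS/(2σ²)), so the posterior is Inverse-Gamma(α + n/2, β + SS/2) = Inverse-Gamma(7, 35.04).
The mode of Inverse-Gamma(a, b) is b/(a+1) = 35.04/8 ≈ 4.3800.

σ̂²_MAP = 4.3800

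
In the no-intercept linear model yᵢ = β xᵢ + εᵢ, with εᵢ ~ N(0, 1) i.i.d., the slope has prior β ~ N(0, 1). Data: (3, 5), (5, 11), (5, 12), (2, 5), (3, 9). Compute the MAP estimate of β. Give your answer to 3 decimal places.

log p(β | y) = −Σ(yᵢ − βxᵢ)²/(2·1) − β²/(2·1) + const.
Setting the derivative to zero: Σxᵢ(yᵢ − βxᵢ)/1 − β/1 = 0, so β = Σxᵢyᵢ / (Σxᵢ² + σ²/τ²).
Σxᵢyᵢ = 3·5 + 5·11 + 5·12 + 2·5 + 3·9 = 167; Σxᵢ² = 72; σ²/τ² = 1.
β̂_MAP = 167 / (72 + 1) = 167/73 ≈ 2.288.

β̂_MAP = 2.288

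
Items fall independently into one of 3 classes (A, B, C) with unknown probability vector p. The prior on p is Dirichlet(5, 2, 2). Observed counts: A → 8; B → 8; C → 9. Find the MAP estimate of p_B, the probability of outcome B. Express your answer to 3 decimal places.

MAP estimate of p_B = 0.290

The posterior is Dirichlet(αᵢ + nᵢ) = Dirichlet(13, 10, 11).
For a Dirichlet(a₁,…,a_K) with all aᵢ > 1, the mode has j-th component (aⱼ − 1)/(Σaᵢ − K).
Here Σaᵢ = 34 and K = 3, so p_B = (10 − 1)/(34 − 3) = 9/31 ≈ 0.290.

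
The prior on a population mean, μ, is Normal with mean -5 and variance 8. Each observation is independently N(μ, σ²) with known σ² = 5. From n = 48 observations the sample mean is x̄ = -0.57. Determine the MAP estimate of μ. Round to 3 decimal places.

μ̂_MAP = -0.627

n = 48, x̄ = -0.57.
For a Normal prior and Normal likelihood with known variance, the posterior is Normal; its mode equals its mean, the precision-weighted average.
Prior precision 1/σ₀² = 1/8 = 0.125; data precision n/σ² = 48/5 = 9.6.
μ̂ = (0.125·(-5) + 9.6·(-0.57)) / (0.125 + 9.6) = (-6.097)/9.725 = -6097/9725 ≈ -0.627.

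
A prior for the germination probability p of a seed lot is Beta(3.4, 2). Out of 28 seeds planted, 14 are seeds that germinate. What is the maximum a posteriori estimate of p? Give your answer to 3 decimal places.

p̂_MAP = 0.522

Prior: Beta(3.4, 2).
Data: 14 successes in 28 trials. The binomial likelihood contributes p^14(1−p)^14, so the posterior is Beta(3.4+14, 2+14) = Beta(17.4, 16).
For Beta(a, b) with a, b > 1 the mode is (a−1)/(a+b−2) = 16.4/31.4 ≈ 0.522.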